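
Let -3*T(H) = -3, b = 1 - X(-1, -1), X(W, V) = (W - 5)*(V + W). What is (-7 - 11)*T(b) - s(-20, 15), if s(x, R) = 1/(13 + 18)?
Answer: -559/31 ≈ -18.032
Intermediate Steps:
s(x, R) = 1/31
X(W, V) = (-5 + W)*(V + W)
b = -11 (b = 1 - ((-1)**2 - 5*(-1) - 5*(-1) - 1*(-1)) = 1 - (1 + 5 + 5 + 1) = 1 - 1*12 = 1 - 12 = -11)
T(H) = 1 (T(H) = -1/3*(-3) = 1)
(-7 - 11)*T(b) - s(-20, 15) = (-7 - 11)*1 - 1*1/31 = -18*1 - 1/31 = -18 - 1/31 = -559/31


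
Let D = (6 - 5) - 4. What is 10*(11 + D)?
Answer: 80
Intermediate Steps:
D = -3 (D = 1 - 4 = -3)
10*(11 + D) = 10*(11 - 3) = 10*8 = 80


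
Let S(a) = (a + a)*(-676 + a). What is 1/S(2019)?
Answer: 1/5423034 ≈ 1.8440e-7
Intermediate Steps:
S(a) = 2*a*(-676 + a) (S(a) = (2*a)*(-676 + a) = 2*a*(-676 + a))
1/S(2019) = 1/(2*2019*(-676 + 2019)) = 1/(2*2019*1343) = 1/5423034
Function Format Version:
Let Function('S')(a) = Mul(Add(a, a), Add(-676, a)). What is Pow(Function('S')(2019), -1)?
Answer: Rational(1, 5423034) ≈ 1.8440e-7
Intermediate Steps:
Function('S')(a) = Mul(2, a, Add(-676, a)) (Function('S')(a) = Mul(Mul(2, a), Add(-676, a)) = Mul(2, a, Add(-676, a)))
Pow(Function('S')(2019), -1) = Pow(Mul(2, 2019, Add(-676, 2019)), -1) = Pow(Mul(2, 2019, 1343), -1) = Pow(5423034, -1) = Rational(1, 5423034)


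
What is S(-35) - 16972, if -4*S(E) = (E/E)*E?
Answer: -67853/4 ≈ -16963.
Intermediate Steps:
S(E) = -E/4 (S(E) = -E/E*E/4 = -E/4)
S(-35) - 16972 = -¼*(-35) - 16972 = 35/4 - 16972 = -67853/4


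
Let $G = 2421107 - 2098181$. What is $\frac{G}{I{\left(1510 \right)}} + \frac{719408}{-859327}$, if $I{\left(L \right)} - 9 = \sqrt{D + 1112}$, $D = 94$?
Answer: $- \frac{277588956802}{107415875} + \frac{107642 \sqrt{134}}{125} \approx 7384.1$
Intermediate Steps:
$I{\left(L \right)} = 9 + 3 \sqrt{134}$ ($I{\left(L \right)} = 9 + \sqrt{94 + 1112} = 9 + \sqrt{1206} = 9 + 3 \sqrt{134}$)
$G = 322926$
$\frac{G}{I{\left(1510 \right)}} + \frac{719408}{-859327} = \frac{322926}{9 + 3 \sqrt{134}} + \frac{719408}{-859327} = \frac{322926}{9 + 3 \sqrt{134}} + 719408 \left(- \frac{1}{859327}\right) = \frac{322926}{9 + 3 \sqrt{134}} - \frac{719408}{859327} = - \frac{719408}{859327} + \frac{322926}{9 + 3 \sqrt{134}}$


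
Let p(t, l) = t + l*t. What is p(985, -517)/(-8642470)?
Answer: 50826/864247 ≈ 0.058810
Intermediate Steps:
p(985, -517)/(-8642470) = (985*(1 - 517))/(-8642470) = (985*(-516))*(-1/8642470) = -508260*(-1/8642470) = 50826/864247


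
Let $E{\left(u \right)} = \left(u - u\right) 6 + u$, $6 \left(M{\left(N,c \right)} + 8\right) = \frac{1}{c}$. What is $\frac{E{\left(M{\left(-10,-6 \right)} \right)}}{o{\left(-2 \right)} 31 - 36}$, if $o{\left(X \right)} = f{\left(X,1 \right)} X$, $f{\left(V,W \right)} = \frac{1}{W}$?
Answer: $\frac{289}{3528} \approx 0.081916$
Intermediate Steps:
$o{\left(X \right)} = X$ ($o{\left(X \right)} = \frac{X}{1} = 1 X = X$)
$M{\left(N,c \right)} = -8 + \frac{1}{6 c}$
$E{\left(u \right)} = u$ ($E{\left(u \right)} = 0 \cdot 6 + u = 0 + u = u$)
$\frac{E{\left(M{\left(-10,-6 \right)} \right)}}{o{\left(-2 \right)} 31 - 36} = \frac{-8 + \frac{1}{6 \left(-6\right)}}{\left(-2\right) 31 - 36} = \frac{-8 + \frac{1}{6} \left(- \frac{1}{6}\right)}{-62 - 36} = \frac{-8 - \frac{1}{36}}{-98} = \left(- \frac{289}{36}\right) \left(- \frac{1}{98}\right) = \frac{289}{3528}$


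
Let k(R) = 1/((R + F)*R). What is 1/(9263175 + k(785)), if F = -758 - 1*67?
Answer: 31400/290863694999 ≈ 1.0795e-7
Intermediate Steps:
F = -825 (F = -758 - 67 = -825)
k(R) = 1/(R*(-825 + R)) (k(R) = 1/((R - 825)*R) = 1/((-825 + R)*R) = 1/(R*(-825 + R)))
1/(9263175 + k(785)) = 1/(9263175 + 1/(785*(-825 + 785))) = 1/(9263175 + (1/785)/(-40)) = 1/(9263175 + (1/785)*(-1/40)) = 1/(9263175 - 1/31400) = 1/(290863694999/31400) = 31400/290863694999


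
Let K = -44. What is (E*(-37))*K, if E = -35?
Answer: -56980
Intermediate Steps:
(E*(-37))*K = -35*(-37)*(-44) = 1295*(-44) = -56980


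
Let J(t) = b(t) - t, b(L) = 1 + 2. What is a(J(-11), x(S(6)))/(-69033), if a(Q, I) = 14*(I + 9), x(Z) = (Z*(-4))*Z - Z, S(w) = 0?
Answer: -42/23011 ≈ -0.0018252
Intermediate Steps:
b(L) = 3
J(t) = 3 - t
x(Z) = -Z - 4*Z² (x(Z) = (-4*Z)*Z - Z = -4*Z² - Z = -Z - 4*Z²)
a(Q, I) = 126 + 14*I (a(Q, I) = 14*(9 + I) = 126 + 14*I)
a(J(-11), x(S(6)))/(-69033) = (126 + 14*(-1*0*(1 + 4*0)))/(-69033) = (126 + 14*(-1*0*(1 + 0)))*(-1/69033) = (126 + 14*(-1*0*1))*(-1/69033) = (126 + 14*0)*(-1/69033) = (126 + 0)*(-1/69033) = 126*(-1/69033) = -42/23011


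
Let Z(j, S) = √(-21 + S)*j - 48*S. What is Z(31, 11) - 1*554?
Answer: -1082 + 31*I*√10 ≈ -1082.0 + 98.031*I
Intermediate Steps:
Z(j, S) = -48*S + j*√(-21 + S) (Z(j, S) = j*√(-21 + S) - 48*S = -48*S + j*√(-21 + S))
Z(31, 11) - 1*554 = (-48*11 + 31*√(-21 + 11)) - 1*554 = (-528 + 31*√(-10)) - 554 = (-528 + 31*(I*√10)) - 554 = (-528 + 31*I*√10) - 554 = -1082 + 31*I*√10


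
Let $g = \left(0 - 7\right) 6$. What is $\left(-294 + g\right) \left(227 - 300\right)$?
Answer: $24528$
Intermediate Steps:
$g = -42$ ($g = \left(-7\right) 6 = -42$)
$\left(-294 + g\right) \left(227 - 300\right) = \left(-294 - 42\right) \left(227 - 300\right) = \left(-336\right) \left(-73\right) = 24528$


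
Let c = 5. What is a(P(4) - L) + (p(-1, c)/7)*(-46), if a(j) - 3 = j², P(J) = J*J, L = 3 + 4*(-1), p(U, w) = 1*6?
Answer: 1768/7 ≈ 252.57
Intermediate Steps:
p(U, w) = 6
L = -1 (L = 3 - 4 = -1)
P(J) = J²
a(j) = 3 + j²
a(P(4) - L) + (p(-1, c)/7)*(-46) = (3 + (4² - 1*(-1))²) + (6/7)*(-46) = (3 + (16 + 1)²) + (6*(⅐))*(-46) = (3 + 17²) + (6/7)*(-46) = (3 + 289) - 276/7 = 292 - 276/7 = 1768/7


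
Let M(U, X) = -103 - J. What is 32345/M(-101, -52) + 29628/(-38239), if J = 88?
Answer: -1242499403/7303649 ≈ -170.12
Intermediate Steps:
M(U, X) = -191 (M(U, X) = -103 - 1*88 = -103 - 88 = -191)
32345/M(-101, -52) + 29628/(-38239) = 32345/(-191) + 29628/(-38239) = 32345*(-1/191) + 29628*(-1/38239) = -32345/191 - 29628/38239 = -1242499403/7303649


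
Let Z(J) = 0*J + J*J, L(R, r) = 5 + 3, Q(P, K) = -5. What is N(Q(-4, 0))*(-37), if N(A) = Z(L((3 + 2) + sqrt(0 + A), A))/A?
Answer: 2368/5 ≈ 473.60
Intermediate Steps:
L(R, r) = 8
Z(J) = J**2 (Z(J) = 0 + J**2 = J**2)
N(A) = 64/A (N(A) = 8**2/A = 64/A)
N(Q(-4, 0))*(-37) = (64/(-5))*(-37) = (64*(-1/5))*(-37) = -64/5*(-37) = 2368/5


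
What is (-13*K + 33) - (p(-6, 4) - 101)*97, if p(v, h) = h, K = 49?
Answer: 8805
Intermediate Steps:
(-13*K + 33) - (p(-6, 4) - 101)*97 = (-13*49 + 33) - (4 - 101)*97 = (-637 + 33) - (-97)*97 = -604 - 1*(-9409) = -604 + 9409 = 8805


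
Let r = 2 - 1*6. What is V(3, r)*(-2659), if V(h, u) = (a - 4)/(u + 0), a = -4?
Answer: -5318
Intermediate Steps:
r = -4 (r = 2 - 6 = -4)
V(h, u) = -8/u (V(h, u) = (-4 - 4)/(u + 0) = -8/u)
V(3, r)*(-2659) = -8/(-4)*(-2659) = -8*(-¼)*(-2659) = 2*(-2659) = -5318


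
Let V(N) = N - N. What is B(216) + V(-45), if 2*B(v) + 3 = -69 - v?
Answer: -144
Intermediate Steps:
B(v) = -36 - v/2 (B(v) = -3/2 + (-69 - v)/2 = -3/2 + (-69/2 - v/2) = -36 - v/2)
V(N) = 0
B(216) + V(-45) = (-36 - ½*216) + 0 = (-36 - 108) + 0 = -144 + 0 = -144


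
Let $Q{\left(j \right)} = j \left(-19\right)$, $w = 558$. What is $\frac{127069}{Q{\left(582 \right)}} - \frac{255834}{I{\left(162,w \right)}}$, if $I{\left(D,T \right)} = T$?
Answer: $- \frac{161106493}{342798} \approx -469.98$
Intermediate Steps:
$Q{\left(j \right)} = - 19 j$
$\frac{127069}{Q{\left(582 \right)}} - \frac{255834}{I{\left(162,w \right)}} = \frac{127069}{\left(-19\right) 582} - \frac{255834}{558} = \frac{127069}{-11058} - \frac{14213}{31} = 127069 \left(- \frac{1}{11058}\right) - \frac{14213}{31} = - \frac{127069}{11058} - \frac{14213}{31} = - \frac{161106493}{342798}$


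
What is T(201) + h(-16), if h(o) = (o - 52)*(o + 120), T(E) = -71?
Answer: -7143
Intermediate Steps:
h(o) = (-52 + o)*(120 + o)
T(201) + h(-16) = -71 + (-6240 + (-16)² + 68*(-16)) = -71 + (-6240 + 256 - 1088) = -71 - 7072 = -7143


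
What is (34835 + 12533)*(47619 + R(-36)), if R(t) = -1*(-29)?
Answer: 2256990464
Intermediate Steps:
R(t) = 29
(34835 + 12533)*(47619 + R(-36)) = (34835 + 12533)*(47619 + 29) = 47368*47648 = 2256990464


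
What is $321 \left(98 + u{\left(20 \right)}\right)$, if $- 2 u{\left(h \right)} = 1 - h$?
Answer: $\frac{69015}{2} \approx 34508.0$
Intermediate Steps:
$u{\left(h \right)} = - \frac{1}{2} + \frac{h}{2}$ ($u{\left(h \right)} = - \frac{1 - h}{2} = - \frac{1}{2} + \frac{h}{2}$)
$321 \left(98 + u{\left(20 \right)}\right) = 321 \left(98 + \left(- \frac{1}{2} + \frac{1}{2} \cdot 20\right)\right) = 321 \left(98 + \left(- \frac{1}{2} + 10\right)\right) = 321 \left(98 + \frac{19}{2}\right) = 321 \cdot \frac{215}{2} = \frac{69015}{2}$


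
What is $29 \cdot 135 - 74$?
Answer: $3841$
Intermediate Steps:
$29 \cdot 135 - 74 = 3915 - 74 = 3841$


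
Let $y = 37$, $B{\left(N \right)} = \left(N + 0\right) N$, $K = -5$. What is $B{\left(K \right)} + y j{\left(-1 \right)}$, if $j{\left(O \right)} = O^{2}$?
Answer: $62$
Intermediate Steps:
$B{\left(N \right)} = N^{2}$ ($B{\left(N \right)} = N N = N^{2}$)
$B{\left(K \right)} + y j{\left(-1 \right)} = \left(-5\right)^{2} + 37 \left(-1\right)^{2} = 25 + 37 \cdot 1 = 25 + 37 = 62$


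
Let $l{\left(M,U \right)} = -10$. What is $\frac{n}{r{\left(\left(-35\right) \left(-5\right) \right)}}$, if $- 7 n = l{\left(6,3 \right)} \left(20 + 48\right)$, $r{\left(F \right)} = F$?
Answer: $\frac{136}{245} \approx 0.5551$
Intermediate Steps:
$n = \frac{680}{7}$ ($n = - \frac{\left(-10\right) \left(20 + 48\right)}{7} = - \frac{\left(-10\right) 68}{7} = \left(- \frac{1}{7}\right) \left(-680\right) = \frac{680}{7} \approx 97.143$)
$\frac{n}{r{\left(\left(-35\right) \left(-5\right) \right)}} = \frac{680}{7 \left(\left(-35\right) \left(-5\right)\right)} = \frac{680}{7 \cdot 175} = \frac{680}{7} \cdot \frac{1}{175} = \frac{136}{245}$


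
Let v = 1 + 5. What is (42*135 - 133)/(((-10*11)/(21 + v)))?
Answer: -149499/110 ≈ -1359.1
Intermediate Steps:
v = 6
(42*135 - 133)/(((-10*11)/(21 + v))) = (42*135 - 133)/(((-10*11)/(21 + 6))) = (5670 - 133)/((-110/27)) = 5537/((-110*1/27)) = 5537/(-110/27) = 5537*(-27/110) = -149499/110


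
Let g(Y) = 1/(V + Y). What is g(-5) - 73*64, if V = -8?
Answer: -60737/13 ≈ -4672.1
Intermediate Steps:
g(Y) = 1/(-8 + Y)
g(-5) - 73*64 = 1/(-8 - 5) - 73*64 = 1/(-13) - 4672 = -1/13 - 4672 = -60737/13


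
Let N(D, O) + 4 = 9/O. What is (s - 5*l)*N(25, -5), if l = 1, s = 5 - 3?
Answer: 87/5 ≈ 17.400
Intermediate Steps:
s = 2
N(D, O) = -4 + 9/O
(s - 5*l)*N(25, -5) = (2 - 5*1)*(-4 + 9/(-5)) = (2 - 5)*(-4 + 9*(-⅕)) = -3*(-4 - 9/5) = -3*(-29/5) = 87/5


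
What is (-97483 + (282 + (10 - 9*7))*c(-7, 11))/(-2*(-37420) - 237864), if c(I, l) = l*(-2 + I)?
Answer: 60077/81512 ≈ 0.73703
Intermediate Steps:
(-97483 + (282 + (10 - 9*7))*c(-7, 11))/(-2*(-37420) - 237864) = (-97483 + (282 + (10 - 9*7))*(11*(-2 - 7)))/(-2*(-37420) - 237864) = (-97483 + (282 + (10 - 63))*(11*(-9)))/(74840 - 237864) = (-97483 + (282 - 53)*(-99))/(-163024) = (-97483 + 229*(-99))*(-1/163024) = (-97483 - 22671)*(-1/163024) = -120154*(-1/163024) = 60077/81512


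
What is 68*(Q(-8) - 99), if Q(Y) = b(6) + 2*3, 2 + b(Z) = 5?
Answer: -6120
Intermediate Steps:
b(Z) = 3 (b(Z) = -2 + 5 = 3)
Q(Y) = 9 (Q(Y) = 3 + 2*3 = 3 + 6 = 9)
68*(Q(-8) - 99) = 68*(9 - 99) = 68*(-90) = -6120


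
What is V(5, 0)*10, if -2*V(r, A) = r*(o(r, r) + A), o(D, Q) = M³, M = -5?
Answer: 3125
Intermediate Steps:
o(D, Q) = -125 (o(D, Q) = (-5)³ = -125)
V(r, A) = -r*(-125 + A)/2
V(5, 0)*10 = ((½)*5*(125 - 1*0))*10 = ((½)*5*(125 + 0))*10 = ((½)*5*125)*10 = (625/2)*10 = 3125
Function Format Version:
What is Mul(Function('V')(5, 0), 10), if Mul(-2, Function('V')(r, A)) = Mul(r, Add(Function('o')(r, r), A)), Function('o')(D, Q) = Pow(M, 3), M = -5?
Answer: 3125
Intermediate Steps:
Function('o')(D, Q) = -125 (Function('o')(D, Q) = Pow(-5, 3) = -125)
Function('V')(r, A) = Mul(Rational(-1, 2), r, Add(-125, A)) (Function('V')(r, A) = Mul(Rational(-1, 2), Mul(r, Add(-125, A))) = Mul(Rational(-1, 2), r, Add(-125, A)))
Mul(Function('V')(5, 0), 10) = Mul(Mul(Rational(1, 2), 5, Add(125, Mul(-1, 0))), 10) = Mul(Mul(Rational(1, 2), 5, Add(125, 0)), 10) = Mul(Mul(Rational(1, 2), 5, 125), 10) = Mul(Rational(625, 2), 10) = 3125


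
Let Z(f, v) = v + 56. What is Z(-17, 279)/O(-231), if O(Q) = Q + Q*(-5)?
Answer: 335/924 ≈ 0.36255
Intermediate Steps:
Z(f, v) = 56 + v
O(Q) = -4*Q (O(Q) = Q - 5*Q = -4*Q)
Z(-17, 279)/O(-231) = (56 + 279)/((-4*(-231))) = 335/924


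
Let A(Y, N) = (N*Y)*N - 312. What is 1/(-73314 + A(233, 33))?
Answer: 1/180111 ≈ 5.5521e-6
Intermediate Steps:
A(Y, N) = -312 + Y*N² (A(Y, N) = Y*N² - 312 = -312 + Y*N²)
1/(-73314 + A(233, 33)) = 1/(-73314 + (-312 + 233*33²)) = 1/(-73314 + (-312 + 233*1089)) = 1/(-73314 + (-312 + 253737)) = 1/(-73314 + 253425) = 1/180111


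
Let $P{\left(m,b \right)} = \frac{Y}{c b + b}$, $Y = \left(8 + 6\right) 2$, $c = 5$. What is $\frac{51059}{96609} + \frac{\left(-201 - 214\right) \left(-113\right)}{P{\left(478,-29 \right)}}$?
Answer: $- \frac{394150962959}{1352526} \approx -2.9142 \cdot 10^{5}$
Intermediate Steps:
$Y = 28$ ($Y = 14 \cdot 2 = 28$)
$P{\left(m,b \right)} = \frac{14}{3 b}$ ($P{\left(m,b \right)} = \frac{28}{5 b + b} = \frac{28}{6 b} = 28 \frac{1}{6 b} = \frac{14}{3 b}$)
$\frac{51059}{96609} + \frac{\left(-201 - 214\right) \left(-113\right)}{P{\left(478,-29 \right)}} = \frac{51059}{96609} + \frac{\left(-201 - 214\right) \left(-113\right)}{\frac{14}{3} \frac{1}{-29}} = 51059 \cdot \frac{1}{96609} + \frac{\left(-415\right) \left(-113\right)}{\frac{14}{3} \left(- \frac{1}{29}\right)} = \frac{51059}{96609} + \frac{46895}{- \frac{14}{87}} = \frac{51059}{96609} + 46895 \left(- \frac{87}{14}\right) = \frac{51059}{96609} - \frac{4079865}{14} = - \frac{394150962959}{1352526}$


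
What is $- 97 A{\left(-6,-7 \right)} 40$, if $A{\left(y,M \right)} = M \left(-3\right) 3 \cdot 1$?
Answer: $-244440$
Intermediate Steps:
$A{\left(y,M \right)} = - 9 M$ ($A{\left(y,M \right)} = - 3 M 3 \cdot 1 = - 9 M 1 = - 9 M$)
$- 97 A{\left(-6,-7 \right)} 40 = - 97 \left(\left(-9\right) \left(-7\right)\right) 40 = \left(-97\right) 63 \cdot 40 = \left(-6111\right) 40 = -244440$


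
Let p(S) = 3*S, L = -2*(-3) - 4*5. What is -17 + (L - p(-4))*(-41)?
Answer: 65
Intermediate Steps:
L = -14 (L = 6 - 20 = -14)
-17 + (L - p(-4))*(-41) = -17 + (-14 - 3*(-4))*(-41) = -17 + (-14 - 1*(-12))*(-41) = -17 + (-14 + 12)*(-41) = -17 - 2*(-41) = -17 + 82 = 65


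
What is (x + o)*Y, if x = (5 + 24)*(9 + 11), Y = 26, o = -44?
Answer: 13936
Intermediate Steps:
x = 580 (x = 29*20 = 580)
(x + o)*Y = (580 - 44)*26 = 536*26 = 13936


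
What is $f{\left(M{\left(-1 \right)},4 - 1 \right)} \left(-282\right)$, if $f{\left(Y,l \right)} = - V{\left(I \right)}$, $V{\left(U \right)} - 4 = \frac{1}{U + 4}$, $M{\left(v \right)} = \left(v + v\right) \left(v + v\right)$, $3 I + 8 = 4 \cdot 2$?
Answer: $\frac{2397}{2} \approx 1198.5$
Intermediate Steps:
$I = 0$ ($I = - \frac{8}{3} + \frac{4 \cdot 2}{3} = - \frac{8}{3} + \frac{1}{3} \cdot 8 = - \frac{8}{3} + \frac{8}{3} = 0$)
$M{\left(v \right)} = 4 v^{2}$ ($M{\left(v \right)} = 2 v 2 v = 4 v^{2}$)
$V{\left(U \right)} = 4 + \frac{1}{4 + U}$ ($V{\left(U \right)} = 4 + \frac{1}{U + 4} = 4 + \frac{1}{4 + U}$)
$f{\left(Y,l \right)} = - \frac{17}{4}$ ($f{\left(Y,l \right)} = - \frac{17 + 4 \cdot 0}{4 + 0} = - \frac{17 + 0}{4} = - \frac{17}{4}$)
$f{\left(M{\left(-1 \right)},4 - 1 \right)} \left(-282\right) = \left(- \frac{17}{4}\right) \left(-282\right) = \frac{2397}{2}$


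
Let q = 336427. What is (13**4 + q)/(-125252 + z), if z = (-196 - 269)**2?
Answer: 364988/90973 ≈ 4.0120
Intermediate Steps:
z = 216225 (z = (-465)**2 = 216225)
(13**4 + q)/(-125252 + z) = (13**4 + 336427)/(-125252 + 216225) = (28561 + 336427)/90973 = 364988*(1/90973) = 364988/90973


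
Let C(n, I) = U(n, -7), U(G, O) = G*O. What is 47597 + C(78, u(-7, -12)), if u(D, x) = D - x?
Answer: 47051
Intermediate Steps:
C(n, I) = -7*n (C(n, I) = n*(-7) = -7*n)
47597 + C(78, u(-7, -12)) = 47597 - 7*78 = 47597 - 546 = 47051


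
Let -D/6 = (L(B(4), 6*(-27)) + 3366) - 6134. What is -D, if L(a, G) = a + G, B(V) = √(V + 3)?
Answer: -17580 + 6*√7 ≈ -17564.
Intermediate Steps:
B(V) = √(3 + V)
L(a, G) = G + a
D = 17580 - 6*√7 (D = -6*(((6*(-27) + √(3 + 4)) + 3366) - 6134) = -6*(((-162 + √7) + 3366) - 6134) = -6*((3204 + √7) - 6134) = -6*(-2930 + √7) = 17580 - 6*√7 ≈ 17564.)
-D = -(17580 - 6*√7) = -17580 + 6*√7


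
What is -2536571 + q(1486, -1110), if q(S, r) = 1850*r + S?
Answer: -4588585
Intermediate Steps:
q(S, r) = S + 1850*r
-2536571 + q(1486, -1110) = -2536571 + (1486 + 1850*(-1110)) = -2536571 + (1486 - 2053500) = -2536571 - 2052014 = -4588585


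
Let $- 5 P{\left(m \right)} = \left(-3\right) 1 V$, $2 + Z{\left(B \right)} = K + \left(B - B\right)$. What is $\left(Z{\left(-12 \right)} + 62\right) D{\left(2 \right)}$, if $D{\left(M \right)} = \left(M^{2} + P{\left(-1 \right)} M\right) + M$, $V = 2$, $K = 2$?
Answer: $\frac{2604}{5} \approx 520.8$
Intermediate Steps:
$Z{\left(B \right)} = 0$ ($Z{\left(B \right)} = -2 + \left(2 + \left(B - B\right)\right) = -2 + \left(2 + 0\right) = -2 + 2 = 0$)
$P{\left(m \right)} = \frac{6}{5}$ ($P{\left(m \right)} = - \frac{\left(-3\right) 1 \cdot 2}{5} = - \frac{\left(-3\right) 2}{5} = \left(- \frac{1}{5}\right) \left(-6\right) = \frac{6}{5}$)
$D{\left(M \right)} = M^{2} + \frac{11 M}{5}$ ($D{\left(M \right)} = \left(M^{2} + \frac{6 M}{5}\right) + M = M^{2} + \frac{11 M}{5}$)
$\left(Z{\left(-12 \right)} + 62\right) D{\left(2 \right)} = \left(0 + 62\right) \frac{1}{5} \cdot 2 \left(11 + 5 \cdot 2\right) = 62 \cdot \frac{1}{5} \cdot 2 \left(11 + 10\right) = 62 \cdot \frac{1}{5} \cdot 2 \cdot 21 = 62 \cdot \frac{42}{5} = \frac{2604}{5}$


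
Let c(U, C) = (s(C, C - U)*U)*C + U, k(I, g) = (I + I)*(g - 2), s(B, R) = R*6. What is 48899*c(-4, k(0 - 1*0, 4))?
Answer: -195596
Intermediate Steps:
s(B, R) = 6*R
k(I, g) = 2*I*(-2 + g) (k(I, g) = (2*I)*(-2 + g) = 2*I*(-2 + g))
c(U, C) = U + C*U*(-6*U + 6*C) (c(U, C) = ((6*(C - U))*U)*C + U = ((-6*U + 6*C)*U)*C + U = (U*(-6*U + 6*C))*C + U = C*U*(-6*U + 6*C) + U = U + C*U*(-6*U + 6*C))
48899*c(-4, k(0 - 1*0, 4)) = 48899*(-4*(1 + 6*(2*(0 - 1*0)*(-2 + 4))*(2*(0 - 1*0)*(-2 + 4) - 1*(-4)))) = 48899*(-4*(1 + 6*(2*(0 + 0)*2)*(2*(0 + 0)*2 + 4))) = 48899*(-4*(1 + 6*(2*0*2)*(2*0*2 + 4))) = 48899*(-4*(1 + 6*0*(0 + 4))) = 48899*(-4*(1 + 6*0*4)) = 48899*(-4*(1 + 0)) = 48899*(-4*1) = 48899*(-4) = -195596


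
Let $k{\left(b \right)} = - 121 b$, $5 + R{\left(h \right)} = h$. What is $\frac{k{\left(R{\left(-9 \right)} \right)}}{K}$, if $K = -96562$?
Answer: $- \frac{847}{48281} \approx -0.017543$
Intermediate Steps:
$R{\left(h \right)} = -5 + h$
$\frac{k{\left(R{\left(-9 \right)} \right)}}{K} = \frac{\left(-121\right) \left(-5 - 9\right)}{-96562} = \left(-121\right) \left(-14\right) \left(- \frac{1}{96562}\right) = 1694 \left(- \frac{1}{96562}\right) = - \frac{847}{48281}$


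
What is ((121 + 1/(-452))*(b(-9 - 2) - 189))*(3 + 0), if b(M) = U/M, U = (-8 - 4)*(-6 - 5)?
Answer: -32978673/452 ≈ -72962.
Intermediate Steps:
U = 132 (U = -12*(-11) = 132)
b(M) = 132/M
((121 + 1/(-452))*(b(-9 - 2) - 189))*(3 + 0) = ((121 + 1/(-452))*(132/(-9 - 2) - 189))*(3 + 0) = ((121 - 1/452)*(132/(-11) - 189))*3 = (54691*(132*(-1/11) - 189)/452)*3 = (54691*(-12 - 189)/452)*3 = ((54691/452)*(-201))*3 = -10992891/452*3 = -32978673/452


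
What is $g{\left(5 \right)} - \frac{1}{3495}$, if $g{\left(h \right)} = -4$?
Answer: $- \frac{13981}{3495} \approx -4.0003$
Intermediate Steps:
$g{\left(5 \right)} - \frac{1}{3495} = -4 - \frac{1}{3495} = - \frac{13981}{3495}$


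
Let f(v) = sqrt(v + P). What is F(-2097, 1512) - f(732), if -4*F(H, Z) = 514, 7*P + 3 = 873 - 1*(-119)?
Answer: -257/2 - sqrt(42791)/7 ≈ -158.05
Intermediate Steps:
P = 989/7 (P = -3/7 + (873 - 1*(-119))/7 = -3/7 + (873 + 119)/7 = -3/7 + (1/7)*992 = -3/7 + 992/7 = 989/7 ≈ 141.29)
F(H, Z) = -257/2 (F(H, Z) = -1/4*514 = -257/2)
f(v) = sqrt(989/7 + v) (f(v) = sqrt(v + 989/7) = sqrt(989/7 + v))
F(-2097, 1512) - f(732) = -257/2 - sqrt(6923 + 49*732)/7 = -257/2 - sqrt(6923 + 35868)/7 = -257/2 - sqrt(42791)/7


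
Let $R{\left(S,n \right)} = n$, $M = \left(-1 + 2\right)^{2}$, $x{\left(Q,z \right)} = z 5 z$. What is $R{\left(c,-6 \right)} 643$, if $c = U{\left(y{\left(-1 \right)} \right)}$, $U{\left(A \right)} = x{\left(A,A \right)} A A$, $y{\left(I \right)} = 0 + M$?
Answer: $-3858$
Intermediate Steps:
$x{\left(Q,z \right)} = 5 z^{2}$ ($x{\left(Q,z \right)} = 5 z z = 5 z^{2}$)
$M = 1$ ($M = 1^{2} = 1$)
$y{\left(I \right)} = 1$ ($y{\left(I \right)} = 0 + 1 = 1$)
$U{\left(A \right)} = 5 A^{4}$ ($U{\left(A \right)} = 5 A^{2} A A = 5 A^{3} A = 5 A^{4}$)
$c = 5$ ($c = 5 \cdot 1^{4} = 5 \cdot 1 = 5$)
$R{\left(c,-6 \right)} 643 = \left(-6\right) 643 = -3858$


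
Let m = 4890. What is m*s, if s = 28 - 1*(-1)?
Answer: 141810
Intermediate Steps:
s = 29 (s = 28 + 1 = 29)
m*s = 4890*29 = 141810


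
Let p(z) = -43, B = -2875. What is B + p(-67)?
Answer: -2918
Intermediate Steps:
B + p(-67) = -2875 - 43 = -2918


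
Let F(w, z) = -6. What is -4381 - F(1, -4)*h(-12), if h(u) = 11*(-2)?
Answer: -4513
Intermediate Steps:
h(u) = -22
-4381 - F(1, -4)*h(-12) = -4381 - (-6)*(-22) = -4381 - 1*132 = -4381 - 132 = -4513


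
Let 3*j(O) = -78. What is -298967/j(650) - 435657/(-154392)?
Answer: 7694906691/669032 ≈ 11502.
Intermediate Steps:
j(O) = -26 (j(O) = (⅓)*(-78) = -26)
-298967/j(650) - 435657/(-154392) = -298967/(-26) - 435657/(-154392) = -298967*(-1/26) - 435657*(-1/154392) = 298967/26 + 145219/51464 = 7694906691/669032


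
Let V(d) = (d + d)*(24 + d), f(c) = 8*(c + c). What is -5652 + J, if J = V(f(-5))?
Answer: 3308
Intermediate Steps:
f(c) = 16*c (f(c) = 8*(2*c) = 16*c)
V(d) = 2*d*(24 + d) (V(d) = (2*d)*(24 + d) = 2*d*(24 + d))
J = 8960 (J = 2*(16*(-5))*(24 + 16*(-5)) = 2*(-80)*(24 - 80) = 2*(-80)*(-56) = 8960)
-5652 + J = -5652 + 8960 = 3308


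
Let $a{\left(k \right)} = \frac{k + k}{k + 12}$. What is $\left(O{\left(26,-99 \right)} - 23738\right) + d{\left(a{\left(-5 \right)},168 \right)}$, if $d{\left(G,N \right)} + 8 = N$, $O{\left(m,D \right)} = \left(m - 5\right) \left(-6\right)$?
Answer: $-23704$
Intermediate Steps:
$a{\left(k \right)} = \frac{2 k}{12 + k}$
$O{\left(m,D \right)} = 30 - 6 m$ ($O{\left(m,D \right)} = \left(-5 + m\right) \left(-6\right) = 30 - 6 m$)
$d{\left(G,N \right)} = -8 + N$
$\left(O{\left(26,-99 \right)} - 23738\right) + d{\left(a{\left(-5 \right)},168 \right)} = \left(\left(30 - 156\right) - 23738\right) + \left(-8 + 168\right) = \left(\left(30 - 156\right) - 23738\right) + 160 = \left(-126 - 23738\right) + 160 = -23864 + 160 = -23704$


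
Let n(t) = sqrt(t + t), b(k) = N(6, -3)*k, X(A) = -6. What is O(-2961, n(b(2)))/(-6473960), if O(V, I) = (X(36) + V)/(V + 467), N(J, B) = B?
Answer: -69/375489680 ≈ -1.8376e-7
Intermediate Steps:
b(k) = -3*k
n(t) = sqrt(2)*sqrt(t) (n(t) = sqrt(2*t) = sqrt(2)*sqrt(t))
O(V, I) = (-6 + V)/(467 + V) (O(V, I) = (-6 + V)/(V + 467) = (-6 + V)/(467 + V))
O(-2961, n(b(2)))/(-6473960) = ((-6 - 2961)/(467 - 2961))/(-6473960) = (-2967/(-2494))*(-1/6473960) = -1/2494*(-2967)*(-1/6473960) = (69/58)*(-1/6473960) = -69/375489680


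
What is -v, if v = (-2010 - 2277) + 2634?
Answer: 1653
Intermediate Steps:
v = -1653 (v = -4287 + 2634 = -1653)
-v = -1*(-1653) = 1653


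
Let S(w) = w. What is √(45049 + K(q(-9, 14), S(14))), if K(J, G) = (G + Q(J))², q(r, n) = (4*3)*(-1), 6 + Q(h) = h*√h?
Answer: √(43385 - 384*I*√3) ≈ 208.3 - 1.597*I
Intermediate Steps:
Q(h) = -6 + h^(3/2) (Q(h) = -6 + h*√h = -6 + h^(3/2))
q(r, n) = -12 (q(r, n) = 12*(-1) = -12)
K(J, G) = (-6 + G + J^(3/2))² (K(J, G) = (G + (-6 + J^(3/2)))² = (-6 + G + J^(3/2))²)
√(45049 + K(q(-9, 14), S(14))) = √(45049 + (-6 + 14 + (-12)^(3/2))²) = √(45049 + (-6 + 14 - 24*I*√3)²) = √(45049 + (8 - 24*I*√3)²)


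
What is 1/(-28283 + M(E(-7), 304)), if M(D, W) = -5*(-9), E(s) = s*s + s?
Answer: -1/28238 ≈ -3.5413e-5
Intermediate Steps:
E(s) = s + s² (E(s) = s² + s = s + s²)
M(D, W) = 45
1/(-28283 + M(E(-7), 304)) = 1/(-28283 + 45) = 1/(-28238) = -1/28238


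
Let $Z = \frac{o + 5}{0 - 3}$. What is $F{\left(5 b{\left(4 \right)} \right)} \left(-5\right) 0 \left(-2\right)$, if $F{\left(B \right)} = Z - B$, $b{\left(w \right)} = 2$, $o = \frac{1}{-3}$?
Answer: $0$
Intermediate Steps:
$o = - \frac{1}{3} \approx -0.33333$
$Z = - \frac{14}{9}$ ($Z = \frac{- \frac{1}{3} + 5}{0 - 3} = \frac{14}{3 \left(-3\right)} = \frac{14}{3} \left(- \frac{1}{3}\right) = - \frac{14}{9} \approx -1.5556$)
$F{\left(B \right)} = - \frac{14}{9} - B$
$F{\left(5 b{\left(4 \right)} \right)} \left(-5\right) 0 \left(-2\right) = \left(- \frac{14}{9} - 5 \cdot 2\right) \left(-5\right) 0 \left(-2\right) = \left(- \frac{14}{9} - 10\right) 0 \left(-2\right) = \left(- \frac{14}{9} - 10\right) 0 = \left(- \frac{104}{9}\right) 0 = 0$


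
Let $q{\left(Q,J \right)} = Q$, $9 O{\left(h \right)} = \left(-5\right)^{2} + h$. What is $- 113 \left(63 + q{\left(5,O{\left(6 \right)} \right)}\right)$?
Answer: $-7684$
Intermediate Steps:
$O{\left(h \right)} = \frac{25}{9} + \frac{h}{9}$ ($O{\left(h \right)} = \frac{\left(-5\right)^{2} + h}{9} = \frac{25 + h}{9} = \frac{25}{9} + \frac{h}{9}$)
$- 113 \left(63 + q{\left(5,O{\left(6 \right)} \right)}\right) = - 113 \left(63 + 5\right) = \left(-113\right) 68 = -7684$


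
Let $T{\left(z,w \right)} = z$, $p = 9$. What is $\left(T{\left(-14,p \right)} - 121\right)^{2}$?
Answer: $18225$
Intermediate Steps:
$\left(T{\left(-14,p \right)} - 121\right)^{2} = \left(-14 - 121\right)^{2} = \left(-135\right)^{2} = 18225$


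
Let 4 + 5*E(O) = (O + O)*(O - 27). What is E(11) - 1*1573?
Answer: -8221/5 ≈ -1644.2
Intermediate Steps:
E(O) = -⅘ + 2*O*(-27 + O)/5 (E(O) = -⅘ + ((O + O)*(O - 27))/5 = -⅘ + ((2*O)*(-27 + O))/5 = -⅘ + (2*O*(-27 + O))/5 = -⅘ + 2*O*(-27 + O)/5)
E(11) - 1*1573 = (-⅘ - 54/5*11 + (⅖)*11²) - 1*1573 = (-⅘ - 594/5 + (⅖)*121) - 1573 = (-⅘ - 594/5 + 242/5) - 1573 = -356/5 - 1573 = -8221/5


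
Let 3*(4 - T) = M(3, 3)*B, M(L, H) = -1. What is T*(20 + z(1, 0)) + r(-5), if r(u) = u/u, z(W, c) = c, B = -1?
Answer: 223/3 ≈ 74.333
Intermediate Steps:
r(u) = 1
T = 11/3 (T = 4 - (-1)*(-1)/3 = 4 - ⅓*1 = 4 - ⅓ = 11/3 ≈ 3.6667)
T*(20 + z(1, 0)) + r(-5) = 11*(20 + 0)/3 + 1 = (11/3)*20 + 1 = 220/3 + 1 = 223/3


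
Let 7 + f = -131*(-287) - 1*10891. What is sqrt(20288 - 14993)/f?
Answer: sqrt(5295)/26699 ≈ 0.0027254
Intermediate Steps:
f = 26699 (f = -7 + (-131*(-287) - 1*10891) = -7 + (37597 - 10891) = -7 + 26706 = 26699)
sqrt(20288 - 14993)/f = sqrt(20288 - 14993)/26699 = sqrt(5295)*(1/26699) = sqrt(5295)/26699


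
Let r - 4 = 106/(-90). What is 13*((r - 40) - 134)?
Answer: -100139/45 ≈ -2225.3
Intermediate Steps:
r = 127/45 (r = 4 + 106/(-90) = 4 + 106*(-1/90) = 4 - 53/45 = 127/45 ≈ 2.8222)
13*((r - 40) - 134) = 13*((127/45 - 40) - 134) = 13*(-1673/45 - 134) = 13*(-7703/45) = -100139/45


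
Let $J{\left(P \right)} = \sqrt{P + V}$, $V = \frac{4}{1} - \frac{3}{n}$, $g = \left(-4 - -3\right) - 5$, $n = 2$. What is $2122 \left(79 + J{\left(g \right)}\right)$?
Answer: $167638 + 1061 i \sqrt{14} \approx 1.6764 \cdot 10^{5} + 3969.9 i$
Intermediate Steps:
$g = -6$ ($g = \left(-4 + 3\right) - 5 = -1 - 5 = -6$)
$V = \frac{5}{2}$ ($V = \frac{4}{1} - \frac{3}{2} = 4 \cdot 1 - \frac{3}{2} = 4 - \frac{3}{2} = \frac{5}{2} \approx 2.5$)
$J{\left(P \right)} = \sqrt{\frac{5}{2} + P}$ ($J{\left(P \right)} = \sqrt{P + \frac{5}{2}} = \sqrt{\frac{5}{2} + P}$)
$2122 \left(79 + J{\left(g \right)}\right) = 2122 \left(79 + \frac{\sqrt{10 + 4 \left(-6\right)}}{2}\right) = 2122 \left(79 + \frac{\sqrt{10 - 24}}{2}\right) = 2122 \left(79 + \frac{\sqrt{-14}}{2}\right) = 2122 \left(79 + \frac{i \sqrt{14}}{2}\right) = 167638 + 1061 i \sqrt{14}$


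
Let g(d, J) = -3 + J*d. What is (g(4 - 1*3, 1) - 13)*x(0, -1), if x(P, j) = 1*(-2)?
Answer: 30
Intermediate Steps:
x(P, j) = -2
(g(4 - 1*3, 1) - 13)*x(0, -1) = ((-3 + 1*(4 - 1*3)) - 13)*(-2) = ((-3 + 1*(4 - 3)) - 13)*(-2) = ((-3 + 1*1) - 13)*(-2) = ((-3 + 1) - 13)*(-2) = (-2 - 13)*(-2) = -15*(-2) = 30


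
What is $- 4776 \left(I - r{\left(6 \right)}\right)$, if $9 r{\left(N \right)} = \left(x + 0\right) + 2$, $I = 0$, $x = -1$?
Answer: $\frac{1592}{3} \approx 530.67$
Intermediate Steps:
$r{\left(N \right)} = \frac{1}{9}$ ($r{\left(N \right)} = \frac{\left(-1 + 0\right) + 2}{9} = \frac{-1 + 2}{9} = \frac{1}{9} \cdot 1 = \frac{1}{9}$)
$- 4776 \left(I - r{\left(6 \right)}\right) = - 4776 \left(0 - \frac{1}{9}\right) = \left(-4776\right) \left(- \frac{1}{9}\right) = \frac{1592}{3}$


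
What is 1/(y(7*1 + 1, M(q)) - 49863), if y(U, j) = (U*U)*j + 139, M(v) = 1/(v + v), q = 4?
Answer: -1/49716 ≈ -2.0114e-5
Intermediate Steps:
M(v) = 1/(2*v)
y(U, j) = 139 + j*U² (y(U, j) = U²*j + 139 = j*U² + 139 = 139 + j*U²)
1/(y(7*1 + 1, M(q)) - 49863) = 1/((139 + ((½)/4)*(7*1 + 1)²) - 49863) = 1/((139 + ((½)*(¼))*(7 + 1)²) - 49863) = 1/((139 + (⅛)*8²) - 49863) = 1/((139 + (⅛)*64) - 49863) = 1/((139 + 8) - 49863) = 1/(147 - 49863) = 1/(-49716) = -1/49716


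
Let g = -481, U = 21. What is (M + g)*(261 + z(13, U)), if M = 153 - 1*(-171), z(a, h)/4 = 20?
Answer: -53537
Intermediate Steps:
z(a, h) = 80 (z(a, h) = 4*20 = 80)
M = 324 (M = 153 + 171 = 324)
(M + g)*(261 + z(13, U)) = (324 - 481)*(261 + 80) = -157*341 = -53537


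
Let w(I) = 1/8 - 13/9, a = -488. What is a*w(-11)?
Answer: 5795/9 ≈ 643.89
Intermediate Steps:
w(I) = -95/72 (w(I) = 1*(1/8) - 13*1/9 = 1/8 - 13/9 = -95/72)
a*w(-11) = -488*(-95/72) = 5795/9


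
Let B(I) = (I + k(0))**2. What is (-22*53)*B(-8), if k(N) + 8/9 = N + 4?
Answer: -2257376/81 ≈ -27869.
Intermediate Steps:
k(N) = 28/9 + N (k(N) = -8/9 + (N + 4) = -8/9 + (4 + N) = 28/9 + N)
B(I) = (28/9 + I)**2 (B(I) = (I + (28/9 + 0))**2 = (I + 28/9)**2 = (28/9 + I)**2)
(-22*53)*B(-8) = (-22*53)*((28 + 9*(-8))**2/81) = -1166*(28 - 72)**2/81 = -1166*(-44)**2/81 = -1166*1936/81 = -2257376/81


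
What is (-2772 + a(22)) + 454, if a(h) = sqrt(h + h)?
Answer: -2318 + 2*sqrt(11) ≈ -2311.4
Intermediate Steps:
a(h) = sqrt(2)*sqrt(h) (a(h) = sqrt(2*h) = sqrt(2)*sqrt(h))
(-2772 + a(22)) + 454 = (-2772 + sqrt(2)*sqrt(22)) + 454 = (-2772 + 2*sqrt(11)) + 454 = -2318 + 2*sqrt(11)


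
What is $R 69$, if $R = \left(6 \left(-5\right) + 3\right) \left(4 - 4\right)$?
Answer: $0$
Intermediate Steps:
$R = 0$ ($R = \left(-30 + 3\right) 0 = \left(-27\right) 0 = 0$)
$R 69 = 0 \cdot 69 = 0$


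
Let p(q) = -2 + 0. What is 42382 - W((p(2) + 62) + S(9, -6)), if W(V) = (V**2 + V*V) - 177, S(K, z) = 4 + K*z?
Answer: 42359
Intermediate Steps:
p(q) = -2
W(V) = -177 + 2*V**2 (W(V) = (V**2 + V**2) - 177 = 2*V**2 - 177 = -177 + 2*V**2)
42382 - W((p(2) + 62) + S(9, -6)) = 42382 - (-177 + 2*((-2 + 62) + (4 + 9*(-6)))**2) = 42382 - (-177 + 2*(60 + (4 - 54))**2) = 42382 - (-177 + 2*(60 - 50)**2) = 42382 - (-177 + 2*10**2) = 42382 - (-177 + 2*100) = 42382 - (-177 + 200) = 42382 - 1*23 = 42382 - 23 = 42359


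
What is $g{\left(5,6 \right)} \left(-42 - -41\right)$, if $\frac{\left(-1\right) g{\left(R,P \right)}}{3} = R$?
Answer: $15$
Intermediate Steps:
$g{\left(R,P \right)} = - 3 R$
$g{\left(5,6 \right)} \left(-42 - -41\right) = \left(-3\right) 5 \left(-42 - -41\right) = - 15 \left(-42 + 41\right) = \left(-15\right) \left(-1\right) = 15$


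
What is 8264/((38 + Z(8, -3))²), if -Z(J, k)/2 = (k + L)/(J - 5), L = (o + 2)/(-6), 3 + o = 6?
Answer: 669384/133225 ≈ 5.0245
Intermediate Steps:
o = 3 (o = -3 + 6 = 3)
L = -⅚ (L = (3 + 2)/(-6) = 5*(-⅙) = -⅚ ≈ -0.83333)
Z(J, k) = -2*(-⅚ + k)/(-5 + J) (Z(J, k) = -2*(k - ⅚)/(J - 5) = -2*(-⅚ + k)/(-5 + J))
8264/((38 + Z(8, -3))²) = 8264/((38 + (5 - 6*(-3))/(3*(-5 + 8)))²) = 8264/((38 + (⅓)*(5 + 18)/3)²) = 8264/((38 + (⅓)*(⅓)*23)²) = 8264/((38 + 23/9)²) = 8264/((365/9)²) = 8264/(133225/81) = 8264*(81/133225) = 669384/133225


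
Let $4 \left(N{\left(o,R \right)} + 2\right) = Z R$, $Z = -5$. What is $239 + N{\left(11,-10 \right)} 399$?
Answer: $\frac{8857}{2} \approx 4428.5$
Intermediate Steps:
$N{\left(o,R \right)} = -2 - \frac{5 R}{4}$ ($N{\left(o,R \right)} = -2 + \frac{\left(-5\right) R}{4} = -2 - \frac{5 R}{4}$)
$239 + N{\left(11,-10 \right)} 399 = 239 + \left(-2 - - \frac{25}{2}\right) 399 = 239 + \left(-2 + \frac{25}{2}\right) 399 = 239 + \frac{21}{2} \cdot 399 = 239 + \frac{8379}{2} = \frac{8857}{2}$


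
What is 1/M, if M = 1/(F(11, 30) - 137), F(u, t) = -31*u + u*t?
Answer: -148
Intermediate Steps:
F(u, t) = -31*u + t*u
M = -1/148 (M = 1/(11*(-31 + 30) - 137) = 1/(11*(-1) - 137) = 1/(-11 - 137) = 1/(-148) = -1/148 ≈ -0.0067568)
1/M = 1/(-1/148) = -148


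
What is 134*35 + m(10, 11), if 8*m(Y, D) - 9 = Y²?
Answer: 37629/8 ≈ 4703.6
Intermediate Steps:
m(Y, D) = 9/8 + Y²/8
134*35 + m(10, 11) = 134*35 + (9/8 + (⅛)*10²) = 4690 + (9/8 + (⅛)*100) = 4690 + (9/8 + 25/2) = 4690 + 109/8 = 37629/8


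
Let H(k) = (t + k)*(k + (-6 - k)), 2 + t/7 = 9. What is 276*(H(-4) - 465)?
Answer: -202860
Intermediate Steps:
t = 49 (t = -14 + 7*9 = -14 + 63 = 49)
H(k) = -294 - 6*k (H(k) = (49 + k)*(k + (-6 - k)) = (49 + k)*(-6) = -294 - 6*k)
276*(H(-4) - 465) = 276*((-294 - 6*(-4)) - 465) = 276*((-294 + 24) - 465) = 276*(-270 - 465) = 276*(-735) = -202860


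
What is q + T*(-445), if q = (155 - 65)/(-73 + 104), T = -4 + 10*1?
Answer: -82680/31 ≈ -2667.1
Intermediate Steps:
T = 6 (T = -4 + 10 = 6)
q = 90/31 ≈ 2.9032
q + T*(-445) = 90/31 + 6*(-445) = 90/31 - 2670 = -82680/31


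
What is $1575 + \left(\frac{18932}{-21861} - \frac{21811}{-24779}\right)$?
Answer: $\frac{853175301668}{541693719} \approx 1575.0$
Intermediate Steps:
$1575 + \left(\frac{18932}{-21861} - \frac{21811}{-24779}\right) = 1575 + \left(18932 \left(- \frac{1}{21861}\right) - - \frac{21811}{24779}\right) = 1575 + \left(- \frac{18932}{21861} + \frac{21811}{24779}\right) = 1575 + \frac{7694243}{541693719} = \frac{853175301668}{541693719}$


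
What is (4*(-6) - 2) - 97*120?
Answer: -11666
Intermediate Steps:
(4*(-6) - 2) - 97*120 = (-24 - 2) - 11640 = -26 - 11640 = -11666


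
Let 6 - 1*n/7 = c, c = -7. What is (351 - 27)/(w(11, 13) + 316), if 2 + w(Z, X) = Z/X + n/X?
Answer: 1053/1046 ≈ 1.0067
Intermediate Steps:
n = 91 (n = 42 - 7*(-7) = 42 + 49 = 91)
w(Z, X) = -2 + 91/X + Z/X (w(Z, X) = -2 + (Z/X + 91/X) = -2 + (91/X + Z/X) = -2 + 91/X + Z/X)
(351 - 27)/(w(11, 13) + 316) = (351 - 27)/((91 + 11 - 2*13)/13 + 316) = 324/((91 + 11 - 26)/13 + 316) = 324/((1/13)*76 + 316) = 324/(76/13 + 316) = 324/(4184/13) = 324*(13/4184) = 1053/1046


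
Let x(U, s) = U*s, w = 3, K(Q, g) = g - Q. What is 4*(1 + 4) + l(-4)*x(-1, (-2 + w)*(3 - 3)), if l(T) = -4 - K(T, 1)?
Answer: 20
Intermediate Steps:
l(T) = -5 + T (l(T) = -4 - (1 - T) = -4 + (-1 + T) = -5 + T)
4*(1 + 4) + l(-4)*x(-1, (-2 + w)*(3 - 3)) = 4*(1 + 4) + (-5 - 4)*(-(-2 + 3)*(3 - 3)) = 4*5 - (-9)*1*0 = 20 - (-9)*0 = 20 - 9*0 = 20 + 0 = 20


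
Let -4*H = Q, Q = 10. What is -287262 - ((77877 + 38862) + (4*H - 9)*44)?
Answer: -403165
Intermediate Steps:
H = -5/2 (H = -¼*10 = -5/2 ≈ -2.5000)
-287262 - ((77877 + 38862) + (4*H - 9)*44) = -287262 - ((77877 + 38862) + (4*(-5/2) - 9)*44) = -287262 - (116739 + (-10 - 9)*44) = -287262 - (116739 - 19*44) = -287262 - (116739 - 836) = -287262 - 1*115903 = -287262 - 115903 = -403165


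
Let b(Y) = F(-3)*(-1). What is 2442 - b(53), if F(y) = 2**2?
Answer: 2446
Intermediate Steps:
F(y) = 4
b(Y) = -4 (b(Y) = 4*(-1) = -4)
2442 - b(53) = 2442 - 1*(-4) = 2442 + 4 = 2446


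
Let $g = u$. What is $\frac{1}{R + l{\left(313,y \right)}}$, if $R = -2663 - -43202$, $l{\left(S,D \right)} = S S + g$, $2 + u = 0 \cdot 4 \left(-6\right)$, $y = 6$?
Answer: $\frac{1}{138506} \approx 7.2199 \cdot 10^{-6}$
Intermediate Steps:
$u = -2$ ($u = -2 + 0 \cdot 4 \left(-6\right) = -2 + 0 \left(-6\right) = -2 + 0 = -2$)
$g = -2$
$l{\left(S,D \right)} = -2 + S^{2}$ ($l{\left(S,D \right)} = S S - 2 = S^{2} - 2 = -2 + S^{2}$)
$R = 40539$ ($R = -2663 + 43202 = 40539$)
$\frac{1}{R + l{\left(313,y \right)}} = \frac{1}{40539 - \left(2 - 313^{2}\right)} = \frac{1}{40539 + \left(-2 + 97969\right)} = \frac{1}{40539 + 97967} = \frac{1}{138506}$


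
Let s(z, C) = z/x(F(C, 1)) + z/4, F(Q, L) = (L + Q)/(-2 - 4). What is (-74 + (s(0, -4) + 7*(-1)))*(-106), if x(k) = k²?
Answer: 8586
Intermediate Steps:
F(Q, L) = -L/6 - Q/6 (F(Q, L) = (L + Q)/(-6) = (L + Q)*(-⅙) = -L/6 - Q/6)
s(z, C) = z/4 + z/(-⅙ - C/6)² (s(z, C) = z/((-⅙*1 - C/6)²) + z/4 = z/((-⅙ - C/6)²) + z*(¼) = z/(-⅙ - C/6)² + z/4 = z/4 + z/(-⅙ - C/6)²)
(-74 + (s(0, -4) + 7*(-1)))*(-106) = (-74 + (((¼)*0 + 36*0/(1 - 4)²) + 7*(-1)))*(-106) = (-74 + ((0 + 36*0/(-3)²) - 7))*(-106) = (-74 + ((0 + 36*0*(⅑)) - 7))*(-106) = (-74 + ((0 + 0) - 7))*(-106) = (-74 + (0 - 7))*(-106) = (-74 - 7)*(-106) = -81*(-106) = 8586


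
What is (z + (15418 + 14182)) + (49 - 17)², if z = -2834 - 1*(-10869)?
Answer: 38659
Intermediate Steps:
z = 8035 (z = -2834 + 10869 = 8035)
(z + (15418 + 14182)) + (49 - 17)² = (8035 + (15418 + 14182)) + (49 - 17)² = (8035 + 29600) + 32² = 37635 + 1024 = 38659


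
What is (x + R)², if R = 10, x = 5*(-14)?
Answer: 3600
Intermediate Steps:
x = -70
(x + R)² = (-70 + 10)² = (-60)² = 3600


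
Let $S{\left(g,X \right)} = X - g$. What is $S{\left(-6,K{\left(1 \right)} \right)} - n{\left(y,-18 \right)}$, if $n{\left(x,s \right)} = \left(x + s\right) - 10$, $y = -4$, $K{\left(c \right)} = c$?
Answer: $39$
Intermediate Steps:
$n{\left(x,s \right)} = -10 + s + x$ ($n{\left(x,s \right)} = \left(s + x\right) - 10 = -10 + s + x$)
$S{\left(-6,K{\left(1 \right)} \right)} - n{\left(y,-18 \right)} = \left(1 - -6\right) - \left(-10 - 18 - 4\right) = \left(1 + 6\right) - -32 = 7 + 32 = 39$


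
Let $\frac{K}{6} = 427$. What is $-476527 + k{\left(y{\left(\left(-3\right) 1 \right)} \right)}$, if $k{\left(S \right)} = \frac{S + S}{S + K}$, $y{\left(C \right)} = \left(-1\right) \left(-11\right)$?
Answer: $- \frac{1226103949}{2573} \approx -4.7653 \cdot 10^{5}$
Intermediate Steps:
$K = 2562$ ($K = 6 \cdot 427 = 2562$)
$y{\left(C \right)} = 11$
$k{\left(S \right)} = \frac{2 S}{2562 + S}$ ($k{\left(S \right)} = \frac{S + S}{S + 2562} = \frac{2 S}{2562 + S}$)
$-476527 + k{\left(y{\left(\left(-3\right) 1 \right)} \right)} = -476527 + 2 \cdot 11 \frac{1}{2562 + 11} = -476527 + 2 \cdot 11 \cdot \frac{1}{2573} = -476527 + \frac{22}{2573} = - \frac{1226103949}{2573}$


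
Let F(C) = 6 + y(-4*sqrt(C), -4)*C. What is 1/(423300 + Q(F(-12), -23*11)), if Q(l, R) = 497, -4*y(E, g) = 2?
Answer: 1/423797 ≈ 2.3596e-6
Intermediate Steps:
y(E, g) = -1/2 (y(E, g) = -1/4*2 = -1/2)
F(C) = 6 - C/2
1/(423300 + Q(F(-12), -23*11)) = 1/(423300 + 497) = 1/423797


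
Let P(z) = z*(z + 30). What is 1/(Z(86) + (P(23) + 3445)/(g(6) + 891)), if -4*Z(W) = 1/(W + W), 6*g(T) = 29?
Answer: 86000/447619 ≈ 0.19213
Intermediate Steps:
g(T) = 29/6 (g(T) = (⅙)*29 = 29/6)
P(z) = z*(30 + z)
Z(W) = -1/(8*W) (Z(W) = -1/(4*(W + W)) = -1/(2*W)/4 = -1/(8*W))
1/(Z(86) + (P(23) + 3445)/(g(6) + 891)) = 1/(-⅛/86 + (23*(30 + 23) + 3445)/(29/6 + 891)) = 1/(-⅛*1/86 + (23*53 + 3445)/(5375/6)) = 1/(-1/688 + (1219 + 3445)*(6/5375)) = 1/(-1/688 + 4664*(6/5375)) = 1/(-1/688 + 27984/5375) = 1/(447619/86000) = 86000/447619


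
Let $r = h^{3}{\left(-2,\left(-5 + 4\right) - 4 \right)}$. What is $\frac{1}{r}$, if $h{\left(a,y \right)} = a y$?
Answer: $\frac{1}{1000} \approx 0.001$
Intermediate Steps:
$r = 1000$ ($r = \left(- 2 \left(\left(-5 + 4\right) - 4\right)\right)^{3} = \left(- 2 \left(-1 - 4\right)\right)^{3} = \left(\left(-2\right) \left(-5\right)\right)^{3} = 10^{3} = 1000$)
$\frac{1}{r} = \frac{1}{1000}$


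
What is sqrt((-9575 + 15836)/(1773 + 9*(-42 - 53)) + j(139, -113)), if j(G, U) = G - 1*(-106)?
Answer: sqrt(2619938)/102 ≈ 15.869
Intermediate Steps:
j(G, U) = 106 + G (j(G, U) = G + 106 = 106 + G)
sqrt((-9575 + 15836)/(1773 + 9*(-42 - 53)) + j(139, -113)) = sqrt((-9575 + 15836)/(1773 + 9*(-42 - 53)) + (106 + 139)) = sqrt(6261/(1773 + 9*(-95)) + 245) = sqrt(6261/(1773 - 855) + 245) = sqrt(6261/918 + 245) = sqrt(6261*(1/918) + 245) = sqrt(2087/306 + 245) = sqrt(77057/306) = sqrt(2619938)/102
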